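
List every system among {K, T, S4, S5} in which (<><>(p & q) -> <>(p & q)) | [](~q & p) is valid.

S4-tableau for the negation ~((<><>(p & q) -> <>(p & q)) | [](~q & p)):
1. ~((<><>(p & q) -> <>(p & q)) | [](~q & p)), 0
2. ~(<><>(p & q) -> <>(p & q)), 0   [~|-rule on 1]
3. ~[](~q & p), 0   [~|-rule on 1]
4. <><>(p & q), 0   [~->-rule on 2]
5. ~<>(p & q), 0   [~->-rule on 2]
6. ~(p & q), 0   [~<>-rule on 5 via 0R0]
7. ~q, 0   [~&-rule on 6 (branches; this branch)]
8. ~(~q & p), 1   [~[]-rule on 3: fresh world 1, 0R1]
9. ~(p & q), 1   [~<>-rule on 5 via 0R1]
10. ~p, 1   [~&-rule on 8 (branches; this branch)]
11. ~q, 1   [~&-rule on 9 (branches; this branch)]
12. <>(p & q), 2   [<>-rule on 4: fresh world 2, 0R2]
13. ~(p & q), 2   [~<>-rule on 5 via 0R2]
14. ~q, 2   [~&-rule on 13 (branches; this branch)]
15. p & q, 3   [<>-rule on 12: fresh world 3, 2R3]
16. p, 3   [&-rule on 15]
17. q, 3   [&-rule on 15]
18. ~(p & q), 3   [~<>-rule on 5 via 0R3]
19. ~q, 3   [~&-rule on 18 (branches; this branch)]
Accessibility: 0R0, 0R1, 0R2, 0R3, 1R1, 2R2, 2R3, 3R3
Branch closes: q and ~q both at 3.
Every branch closes (one shown): valid in S4, hence also in S5 (every theorem of S4 is a theorem of S5).
T-tableau for the negation ~((<><>(p & q) -> <>(p & q)) | [](~q & p)):
1. ~((<><>(p & q) -> <>(p & q)) | [](~q & p)), 0
2. ~(<><>(p & q) -> <>(p & q)), 0   [~|-rule on 1]
3. ~[](~q & p), 0   [~|-rule on 1]
4. <><>(p & q), 0   [~->-rule on 2]
5. ~<>(p & q), 0   [~->-rule on 2]
6. ~(p & q), 0   [~<>-rule on 5 via 0R0]
7. ~q, 0   [~&-rule on 6 (branches; this branch)]
8. ~(~q & p), 1   [~[]-rule on 3: fresh world 1, 0R1]
9. ~(p & q), 1   [~<>-rule on 5 via 0R1]
10. ~p, 1   [~&-rule on 8 (branches; this branch)]
11. ~q, 1   [~&-rule on 9 (branches; this branch)]
12. <>(p & q), 2   [<>-rule on 4: fresh world 2, 0R2]
13. ~(p & q), 2   [~<>-rule on 5 via 0R2]
14. ~q, 2   [~&-rule on 13 (branches; this branch)]
15. p & q, 3   [<>-rule on 12: fresh world 3, 2R3]
16. p, 3   [&-rule on 15]
17. q, 3   [&-rule on 15]
Accessibility: 0R0, 0R1, 0R2, 1R1, 2R2, 2R3, 3R3
Complete open branch: countermodel on a T-frame, so not valid in T, nor in K (the same frame is also a K-frame).

S4, S5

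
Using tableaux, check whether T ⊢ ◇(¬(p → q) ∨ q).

Tableau for the negation ¬◇(¬(p → q) ∨ q):
1. ¬◇(¬(p → q) ∨ q), u
2. ¬(¬(p → q) ∨ q), u
3. p → q, u
4. ¬q, u
5. ¬p, u
Accessibility: uRu
The negation has an open branch (countermodel exists).

Not valid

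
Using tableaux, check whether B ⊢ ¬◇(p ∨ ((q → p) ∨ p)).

No, not valid

Tableau for the negation ◇(p ∨ ((q → p) ∨ p)):
1. ◇(p ∨ ((q → p) ∨ p)), u
2. p ∨ ((q → p) ∨ p), v
3. (q → p) ∨ p, v
4. p, v
Accessibility: uRu, uRv, vRu, vRv
The negation has an open branch (countermodel exists).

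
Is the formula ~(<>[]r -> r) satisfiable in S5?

Unsatisfiable (every branch closes)

1. ~(<>[]r -> r), u
2. <>[]r, u
3. ~r, u
4. []r, v
5. r, u
Accessibility: uRu, uRv, vRu, vRv
Branch closes: r and ~r both at u.
All branches of the tableau close; one closing branch shown above.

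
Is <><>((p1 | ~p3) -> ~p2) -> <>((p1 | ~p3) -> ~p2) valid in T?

Tableau for the negation ~(<><>((p1 | ~p3) -> ~p2) -> <>((p1 | ~p3) -> ~p2)):
1. ~(<><>((p1 | ~p3) -> ~p2) -> <>((p1 | ~p3) -> ~p2)), u
2. <><>((p1 | ~p3) -> ~p2), u
3. ~<>((p1 | ~p3) -> ~p2), u
4. ~((p1 | ~p3) -> ~p2), u
5. p1 | ~p3, u
6. p2, u
7. ~p3, u
8. <>((p1 | ~p3) -> ~p2), v
9. ~((p1 | ~p3) -> ~p2), v
10. p1 | ~p3, v
11. p2, v
12. ~p3, v
13. (p1 | ~p3) -> ~p2, w
14. ~p2, w
Accessibility: uRu, uRv, vRv, vRw, wRw
The negation has an open branch (countermodel exists).

Invalid (countermodel exists)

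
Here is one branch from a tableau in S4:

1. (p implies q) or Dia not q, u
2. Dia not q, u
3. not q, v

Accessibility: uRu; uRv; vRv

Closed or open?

No world carries both an atom and its negation.

Not closed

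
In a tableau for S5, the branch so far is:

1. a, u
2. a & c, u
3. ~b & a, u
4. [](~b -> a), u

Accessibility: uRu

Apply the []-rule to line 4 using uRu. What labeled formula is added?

~b -> a, u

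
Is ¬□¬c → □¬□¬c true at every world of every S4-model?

Tableau for the negation ¬(¬□¬c → □¬□¬c):
1. ¬(¬□¬c → □¬□¬c), 0
2. ¬□¬c, 0
3. ¬□¬□¬c, 0
4. c, 1
5. □¬c, 2
6. ¬c, 2
Accessibility: 0R0, 0R1, 0R2, 1R1, 2R2
The negation has an open branch (countermodel exists).

Invalid (countermodel exists)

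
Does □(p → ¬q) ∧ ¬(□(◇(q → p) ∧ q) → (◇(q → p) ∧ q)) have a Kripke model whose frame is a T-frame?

Unsatisfiable

1. □(p → ¬q) ∧ ¬(□(◇(q → p) ∧ q) → (◇(q → p) ∧ q)), w0
2. □(p → ¬q), w0   [∧-rule on 1]
3. ¬(□(◇(q → p) ∧ q) → (◇(q → p) ∧ q)), w0   [∧-rule on 1]
4. □(◇(q → p) ∧ q), w0   [¬→-rule on 3]
5. ¬(◇(q → p) ∧ q), w0   [¬→-rule on 3]
6. p → ¬q, w0   [□-rule on 2 via w0Rw0]
7. ◇(q → p) ∧ q, w0   [□-rule on 4 via w0Rw0]
8. ◇(q → p), w0   [∧-rule on 7]
9. q, w0   [∧-rule on 7]
10. ¬◇(q → p), w0   [¬∧-rule on 5 (branches; this branch)]
11. ¬(q → p), w0   [¬◇-rule on 10 via w0Rw0]
12. ¬p, w0   [¬→-rule on 11]
13. q → p, w1   [◇-rule on 8: fresh world w1, w0Rw1]
14. p → ¬q, w1   [□-rule on 2 via w0Rw1]
15. ◇(q → p) ∧ q, w1   [□-rule on 4 via w0Rw1]
16. ◇(q → p), w1   [∧-rule on 15]
17. q, w1   [∧-rule on 15]
18. ¬(q → p), w1   [¬◇-rule on 10 via w0Rw1]
19. ¬p, w1   [¬→-rule on 18]
20. p, w1   [→-rule on 13 (branches; this branch)]
Accessibility: w0Rw0, w0Rw1, w1Rw1
Branch closes: p and ¬p both at w1.
All branches of the tableau close; one closing branch shown above.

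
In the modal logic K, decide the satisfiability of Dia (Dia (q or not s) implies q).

Satisfiable (open branch found)

1. Dia (Dia (q or not s) implies q), u
2. Dia (q or not s) implies q, v
3. q, v
Accessibility: uRv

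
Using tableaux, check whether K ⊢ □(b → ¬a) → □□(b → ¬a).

Tableau for the negation ¬(□(b → ¬a) → □□(b → ¬a)):
1. ¬(□(b → ¬a) → □□(b → ¬a)), u
2. □(b → ¬a), u
3. ¬□□(b → ¬a), u
4. ¬□(b → ¬a), v
5. b → ¬a, v
6. ¬a, v
7. ¬(b → ¬a), w
8. b, w
9. a, w
Accessibility: uRv, vRw
The negation has an open branch (countermodel exists).

No, not valid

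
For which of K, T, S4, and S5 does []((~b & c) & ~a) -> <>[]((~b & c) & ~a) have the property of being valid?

T-tableau for the negation ~([]((~b & c) & ~a) -> <>[]((~b & c) & ~a)):
1. ~([]((~b & c) & ~a) -> <>[]((~b & c) & ~a)), w0
2. []((~b & c) & ~a), w0
3. ~<>[]((~b & c) & ~a), w0
4. (~b & c) & ~a, w0
5. ~b & c, w0
6. ~a, w0
7. ~b, w0
8. c, w0
9. ~[]((~b & c) & ~a), w0
10. ~((~b & c) & ~a), w1
11. (~b & c) & ~a, w1
12. ~b & c, w1
13. ~a, w1
14. ~b, w1
15. c, w1
16. ~[]((~b & c) & ~a), w1
17. ~(~b & c), w1
18. ~c, w1
Accessibility: w0Rw0, w0Rw1, w1Rw1
Branch closes: c and ~c both at w1.
Every branch closes (one shown): valid in T, hence also in S4, S5 (every theorem of T is a theorem of S4 and S5).
K-tableau for the negation ~([]((~b & c) & ~a) -> <>[]((~b & c) & ~a)):
1. ~([]((~b & c) & ~a) -> <>[]((~b & c) & ~a)), w0
2. []((~b & c) & ~a), w0
3. ~<>[]((~b & c) & ~a), w0
Complete open branch: countermodel on a K-frame, so not valid in K.

T, S4, S5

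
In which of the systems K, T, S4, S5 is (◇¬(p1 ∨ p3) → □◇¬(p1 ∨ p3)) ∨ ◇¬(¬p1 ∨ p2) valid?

S5

S4-tableau for the negation ¬((◇¬(p1 ∨ p3) → □◇¬(p1 ∨ p3)) ∨ ◇¬(¬p1 ∨ p2)):
1. ¬((◇¬(p1 ∨ p3) → □◇¬(p1 ∨ p3)) ∨ ◇¬(¬p1 ∨ p2)), w0
2. ¬(◇¬(p1 ∨ p3) → □◇¬(p1 ∨ p3)), w0
3. ¬◇¬(¬p1 ∨ p2), w0
4. ◇¬(p1 ∨ p3), w0
5. ¬□◇¬(p1 ∨ p3), w0
6. ¬p1 ∨ p2, w0
7. p2, w0
8. ¬(p1 ∨ p3), w1
9. ¬p1, w1
10. ¬p3, w1
11. ¬p1 ∨ p2, w1
12. p2, w1
13. ¬◇¬(p1 ∨ p3), w2
14. ¬p1 ∨ p2, w2
15. p1 ∨ p3, w2
16. p2, w2
17. p3, w2
Accessibility: w0Rw0, w0Rw1, w0Rw2, w1Rw1, w2Rw2
Complete open branch: countermodel on an S4-frame, so not valid in S4, nor in K, T (the same frame is also a K-frame and a T-frame).
S5-tableau for the negation ¬((◇¬(p1 ∨ p3) → □◇¬(p1 ∨ p3)) ∨ ◇¬(¬p1 ∨ p2)):
1. ¬((◇¬(p1 ∨ p3) → □◇¬(p1 ∨ p3)) ∨ ◇¬(¬p1 ∨ p2)), w0
2. ¬(◇¬(p1 ∨ p3) → □◇¬(p1 ∨ p3)), w0
3. ¬◇¬(¬p1 ∨ p2), w0
4. ◇¬(p1 ∨ p3), w0
5. ¬□◇¬(p1 ∨ p3), w0
6. ¬p1 ∨ p2, w0
7. p2, w0
8. ¬(p1 ∨ p3), w1
9. ¬p1, w1
10. ¬p3, w1
11. ¬p1 ∨ p2, w1
12. p2, w1
13. ¬◇¬(p1 ∨ p3), w2
14. ¬p1 ∨ p2, w2
15. p1 ∨ p3, w0
16. p1 ∨ p3, w1
17. p1 ∨ p3, w2
18. p2, w2
19. p3, w0
20. p3, w1
Accessibility: w0Rw0, w0Rw1, w0Rw2, w1Rw0, w1Rw1, w1Rw2, w2Rw0, w2Rw1, w2Rw2
Branch closes: p3 and ¬p3 both at w1.
Every branch closes (one shown): valid in S5.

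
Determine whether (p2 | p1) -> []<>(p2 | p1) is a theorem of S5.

Tableau for the negation ~((p2 | p1) -> []<>(p2 | p1)):
1. ~((p2 | p1) -> []<>(p2 | p1)), 0
2. p2 | p1, 0   [~->-rule on 1]
3. ~[]<>(p2 | p1), 0   [~->-rule on 1]
4. p1, 0   [|-rule on 2 (branches; this branch)]
5. ~<>(p2 | p1), 1   [~[]-rule on 3: fresh world 1, 0R1]
6. ~(p2 | p1), 0   [~<>-rule on 5 via 1R0]
7. ~p2, 0   [~|-rule on 6]
8. ~p1, 0   [~|-rule on 6]
Accessibility: 0R0, 0R1, 1R0, 1R1
Branch closes: p1 and ~p1 both at 0.
Every branch of the negation's tableau closes; the branch above is one of them.

Yes, valid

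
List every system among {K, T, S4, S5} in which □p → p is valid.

T, S4, S5

K-tableau for the negation ¬(□p → p):
1. ¬(□p → p), u
2. □p, u
3. ¬p, u
Complete open branch: countermodel on a K-frame, so not valid in K.
T-tableau for the negation ¬(□p → p):
1. ¬(□p → p), u
2. □p, u
3. ¬p, u
4. p, u
Accessibility: uRu
Branch closes: p and ¬p both at u.
Every branch closes (one shown): valid in T, hence also in S4, S5 (every theorem of T is a theorem of S4 and S5).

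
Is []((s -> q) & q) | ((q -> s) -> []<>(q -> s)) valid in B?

Tableau for the negation ~([]((s -> q) & q) | ((q -> s) -> []<>(q -> s))):
1. ~([]((s -> q) & q) | ((q -> s) -> []<>(q -> s))), u
2. ~[]((s -> q) & q), u
3. ~((q -> s) -> []<>(q -> s)), u
4. q -> s, u
5. ~[]<>(q -> s), u
6. s, u
7. ~((s -> q) & q), v
8. ~(s -> q), v
9. s, v
10. ~q, v
11. ~<>(q -> s), w
12. ~(q -> s), u
13. q, u
14. ~s, u
Accessibility: uRu, uRv, uRw, vRu, vRv, wRu, wRw
Branch closes: s and ~s both at u.
All branches of the negation close; one closing branch shown above.

Yes, valid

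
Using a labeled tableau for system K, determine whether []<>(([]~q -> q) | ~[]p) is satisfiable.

1. []<>(([]~q -> q) | ~[]p), 0

Yes, satisfiable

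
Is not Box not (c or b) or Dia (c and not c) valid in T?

Tableau for the negation not (not Box not (c or b) or Dia (c and not c)):
1. not (not Box not (c or b) or Dia (c and not c)), u
2. Box not (c or b), u
3. not Dia (c and not c), u
4. not (c or b), u
5. not c, u
6. not b, u
7. not (c and not c), u
Accessibility: uRu
The negation has an open branch (countermodel exists).

Not valid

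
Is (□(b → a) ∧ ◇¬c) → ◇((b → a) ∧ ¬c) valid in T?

Tableau for the negation ¬((□(b → a) ∧ ◇¬c) → ◇((b → a) ∧ ¬c)):
1. ¬((□(b → a) ∧ ◇¬c) → ◇((b → a) ∧ ¬c)), 0
2. □(b → a) ∧ ◇¬c, 0
3. ¬◇((b → a) ∧ ¬c), 0
4. □(b → a), 0
5. ◇¬c, 0
6. ¬((b → a) ∧ ¬c), 0
7. b → a, 0
8. c, 0
9. a, 0
10. ¬c, 1
11. ¬((b → a) ∧ ¬c), 1
12. b → a, 1
13. ¬(b → a), 1
14. b, 1
15. ¬a, 1
16. a, 1
Accessibility: 0R0, 0R1, 1R1
Branch closes: a and ¬a both at 1.
Every branch of the negation's tableau closes; the branch above is one of them.

Yes, valid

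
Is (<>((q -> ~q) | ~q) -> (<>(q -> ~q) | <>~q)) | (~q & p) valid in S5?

Tableau for the negation ~((<>((q -> ~q) | ~q) -> (<>(q -> ~q) | <>~q)) | (~q & p)):
1. ~((<>((q -> ~q) | ~q) -> (<>(q -> ~q) | <>~q)) | (~q & p)), u
2. ~(<>((q -> ~q) | ~q) -> (<>(q -> ~q) | <>~q)), u
3. ~(~q & p), u
4. <>((q -> ~q) | ~q), u
5. ~(<>(q -> ~q) | <>~q), u
6. ~<>(q -> ~q), u
7. ~<>~q, u
8. ~(q -> ~q), u
9. q, u
10. ~p, u
11. (q -> ~q) | ~q, v
12. ~(q -> ~q), v
13. q, v
14. q -> ~q, v
15. ~q, v
Accessibility: uRu, uRv, vRu, vRv
Branch closes: q and ~q both at v.
Every branch of the negation's tableau closes; the branch above is one of them.

Yes, valid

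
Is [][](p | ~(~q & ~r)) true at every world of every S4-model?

Tableau for the negation ~[][](p | ~(~q & ~r)):
1. ~[][](p | ~(~q & ~r)), u
2. ~[](p | ~(~q & ~r)), v
3. ~(p | ~(~q & ~r)), w
4. ~p, w
5. ~q & ~r, w
6. ~q, w
7. ~r, w
Accessibility: uRu, uRv, uRw, vRv, vRw, wRw
The negation has an open branch (countermodel exists).

Invalid (countermodel exists)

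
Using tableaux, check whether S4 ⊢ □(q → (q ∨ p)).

Tableau for the negation ¬□(q → (q ∨ p)):
1. ¬□(q → (q ∨ p)), w0
2. ¬(q → (q ∨ p)), w1   [¬□-rule on 1: fresh world w1, w0Rw1]
3. q, w1   [¬→-rule on 2]
4. ¬(q ∨ p), w1   [¬→-rule on 2]
5. ¬q, w1   [¬∨-rule on 4]
6. ¬p, w1   [¬∨-rule on 4]
Accessibility: w0Rw0, w0Rw1, w1Rw1
Branch closes: q and ¬q both at w1.
Every branch of the negation's tableau closes; the branch above is one of them.

Valid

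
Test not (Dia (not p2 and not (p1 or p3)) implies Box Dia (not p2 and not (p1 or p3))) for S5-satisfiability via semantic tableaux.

1. not (Dia (not p2 and not (p1 or p3)) implies Box Dia (not p2 and not (p1 or p3))), w0
2. Dia (not p2 and not (p1 or p3)), w0
3. not Box Dia (not p2 and not (p1 or p3)), w0
4. not p2 and not (p1 or p3), w1
5. not p2, w1
6. not (p1 or p3), w1
7. not p1, w1
8. not p3, w1
9. not Dia (not p2 and not (p1 or p3)), w2
10. not (not p2 and not (p1 or p3)), w0
11. not (not p2 and not (p1 or p3)), w1
12. not (not p2 and not (p1 or p3)), w2
13. p1 or p3, w0
14. p1 or p3, w1
15. p1 or p3, w2
16. p3, w0
17. p3, w1
Accessibility: w0Rw0, w0Rw1, w0Rw2, w1Rw0, w1Rw1, w1Rw2, w2Rw0, w2Rw1, w2Rw2
Branch closes: p3 and not p3 both at w1.
(One branch shown.) All branches close.

No, unsatisfiable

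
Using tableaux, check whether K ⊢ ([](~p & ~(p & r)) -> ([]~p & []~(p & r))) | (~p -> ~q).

Tableau for the negation ~(([](~p & ~(p & r)) -> ([]~p & []~(p & r))) | (~p -> ~q)):
1. ~(([](~p & ~(p & r)) -> ([]~p & []~(p & r))) | (~p -> ~q)), w0
2. ~([](~p & ~(p & r)) -> ([]~p & []~(p & r))), w0
3. ~(~p -> ~q), w0
4. [](~p & ~(p & r)), w0
5. ~([]~p & []~(p & r)), w0
6. ~p, w0
7. q, w0
8. ~[]~(p & r), w0
9. p & r, w1
10. p, w1
11. r, w1
12. ~p & ~(p & r), w1
13. ~p, w1
14. ~(p & r), w1
Accessibility: w0Rw1
Branch closes: p and ~p both at w1.
Every branch of the negation's tableau closes; the branch above is one of them.

Valid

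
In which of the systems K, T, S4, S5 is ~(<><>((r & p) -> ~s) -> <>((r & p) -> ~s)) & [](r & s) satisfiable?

T-tableau for the formula:
1. ~(<><>((r & p) -> ~s) -> <>((r & p) -> ~s)) & [](r & s), u
2. ~(<><>((r & p) -> ~s) -> <>((r & p) -> ~s)), u
3. [](r & s), u
4. <><>((r & p) -> ~s), u
5. ~<>((r & p) -> ~s), u
6. r & s, u
7. r, u
8. s, u
9. ~((r & p) -> ~s), u
10. r & p, u
11. p, u
12. <>((r & p) -> ~s), v
13. r & s, v
14. r, v
15. s, v
16. ~((r & p) -> ~s), v
17. r & p, v
18. p, v
19. (r & p) -> ~s, w
20. ~s, w
Accessibility: uRu, uRv, vRv, vRw, wRw
Complete open branch: satisfiable in T, hence also in K (this T-model is also a K-model).
S4-tableau for the formula:
1. ~(<><>((r & p) -> ~s) -> <>((r & p) -> ~s)) & [](r & s), u
2. ~(<><>((r & p) -> ~s) -> <>((r & p) -> ~s)), u
3. [](r & s), u
4. <><>((r & p) -> ~s), u
5. ~<>((r & p) -> ~s), u
6. r & s, u
7. r, u
8. s, u
9. ~((r & p) -> ~s), u
10. r & p, u
11. p, u
12. <>((r & p) -> ~s), v
13. r & s, v
14. r, v
15. s, v
16. ~((r & p) -> ~s), v
17. r & p, v
18. p, v
19. (r & p) -> ~s, w
20. r & s, w
21. r, w
22. s, w
23. ~((r & p) -> ~s), w
24. r & p, w
25. p, w
26. ~(r & p), w
27. ~p, w
Accessibility: uRu, uRv, uRw, vRv, vRw, wRw
Branch closes: p and ~p both at w.
Every branch closes (one shown): unsatisfiable in S4, hence also in S5 (every S5-frame is an S4-frame).

K, T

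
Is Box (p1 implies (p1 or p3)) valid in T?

Tableau for the negation not Box (p1 implies (p1 or p3)):
1. not Box (p1 implies (p1 or p3)), w0
2. not (p1 implies (p1 or p3)), w1
3. p1, w1
4. not (p1 or p3), w1
5. not p1, w1
6. not p3, w1
Accessibility: w0Rw0, w0Rw1, w1Rw1
Branch closes: p1 and not p1 both at w1.
All branches of the negation close; one closing branch shown above.

Yes, valid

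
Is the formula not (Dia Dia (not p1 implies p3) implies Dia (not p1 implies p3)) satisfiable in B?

Yes, satisfiable

1. not (Dia Dia (not p1 implies p3) implies Dia (not p1 implies p3)), 0
2. Dia Dia (not p1 implies p3), 0   [neg-implies-rule on 1]
3. not Dia (not p1 implies p3), 0   [neg-implies-rule on 1]
4. not (not p1 implies p3), 0   [neg-Dia-rule on 3 via 0R0]
5. not p1, 0   [neg-implies-rule on 4]
6. not p3, 0   [neg-implies-rule on 4]
7. Dia (not p1 implies p3), 1   [Dia-rule on 2: fresh world 1, 0R1]
8. not (not p1 implies p3), 1   [neg-Dia-rule on 3 via 0R1]
9. not p1, 1   [neg-implies-rule on 8]
10. not p3, 1   [neg-implies-rule on 8]
11. not p1 implies p3, 2   [Dia-rule on 7: fresh world 2, 1R2]
12. p3, 2   [implies-rule on 11 (branches; this branch)]
Accessibility: 0R0, 0R1, 1R0, 1R1, 1R2, 2R1, 2R2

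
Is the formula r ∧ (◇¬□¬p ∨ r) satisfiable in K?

1. r ∧ (◇¬□¬p ∨ r), u
2. r, u
3. ◇¬□¬p ∨ r, u

Satisfiable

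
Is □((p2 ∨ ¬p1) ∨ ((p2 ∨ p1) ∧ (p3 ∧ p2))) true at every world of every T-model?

Tableau for the negation ¬□((p2 ∨ ¬p1) ∨ ((p2 ∨ p1) ∧ (p3 ∧ p2))):
1. ¬□((p2 ∨ ¬p1) ∨ ((p2 ∨ p1) ∧ (p3 ∧ p2))), w0
2. ¬((p2 ∨ ¬p1) ∨ ((p2 ∨ p1) ∧ (p3 ∧ p2))), w1   [¬□-rule on 1: fresh world w1, w0Rw1]
3. ¬(p2 ∨ ¬p1), w1   [¬∨-rule on 2]
4. ¬((p2 ∨ p1) ∧ (p3 ∧ p2)), w1   [¬∨-rule on 2]
5. ¬p2, w1   [¬∨-rule on 3]
6. p1, w1   [¬∨-rule on 3]
7. ¬(p3 ∧ p2), w1   [¬∧-rule on 4 (branches; this branch)]
Accessibility: w0Rw0, w0Rw1, w1Rw1
The negation has an open branch (countermodel exists).

Not valid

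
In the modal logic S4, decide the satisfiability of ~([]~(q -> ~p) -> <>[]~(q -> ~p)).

No, unsatisfiable

1. ~([]~(q -> ~p) -> <>[]~(q -> ~p)), u
2. []~(q -> ~p), u
3. ~<>[]~(q -> ~p), u
4. ~(q -> ~p), u
5. q, u
6. p, u
7. ~[]~(q -> ~p), u
8. q -> ~p, v
9. ~(q -> ~p), v
10. q, v
11. p, v
12. ~[]~(q -> ~p), v
13. ~p, v
Accessibility: uRu, uRv, vRv
Branch closes: p and ~p both at v.
(One branch shown.) All branches close.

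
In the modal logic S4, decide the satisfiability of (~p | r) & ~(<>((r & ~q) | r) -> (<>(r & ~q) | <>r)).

1. (~p | r) & ~(<>((r & ~q) | r) -> (<>(r & ~q) | <>r)), w0
2. ~p | r, w0
3. ~(<>((r & ~q) | r) -> (<>(r & ~q) | <>r)), w0
4. <>((r & ~q) | r), w0
5. ~(<>(r & ~q) | <>r), w0
6. ~<>(r & ~q), w0
7. ~<>r, w0
8. ~(r & ~q), w0
9. ~r, w0
10. ~p, w0
11. q, w0
12. (r & ~q) | r, w1
13. ~(r & ~q), w1
14. ~r, w1
15. r & ~q, w1
16. r, w1
17. ~q, w1
Accessibility: w0Rw0, w0Rw1, w1Rw1
Branch closes: r and ~r both at w1.
All branches of the tableau close; one closing branch shown above.

No, unsatisfiable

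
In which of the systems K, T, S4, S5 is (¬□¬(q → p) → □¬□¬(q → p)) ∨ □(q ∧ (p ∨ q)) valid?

S5

S4-tableau for the negation ¬((¬□¬(q → p) → □¬□¬(q → p)) ∨ □(q ∧ (p ∨ q))):
1. ¬((¬□¬(q → p) → □¬□¬(q → p)) ∨ □(q ∧ (p ∨ q))), 0
2. ¬(¬□¬(q → p) → □¬□¬(q → p)), 0
3. ¬□(q ∧ (p ∨ q)), 0
4. ¬□¬(q → p), 0
5. ¬□¬□¬(q → p), 0
6. ¬(q ∧ (p ∨ q)), 1
7. ¬(p ∨ q), 1
8. ¬p, 1
9. ¬q, 1
10. q → p, 2
11. p, 2
12. □¬(q → p), 3
13. ¬(q → p), 3
14. q, 3
15. ¬p, 3
Accessibility: 0R0, 0R1, 0R2, 0R3, 1R1, 2R2, 3R3
Complete open branch: countermodel on an S4-frame, so not valid in S4, nor in K, T (the same frame is also a K-frame and a T-frame).
S5-tableau for the negation ¬((¬□¬(q → p) → □¬□¬(q → p)) ∨ □(q ∧ (p ∨ q))):
1. ¬((¬□¬(q → p) → □¬□¬(q → p)) ∨ □(q ∧ (p ∨ q))), 0
2. ¬(¬□¬(q → p) → □¬□¬(q → p)), 0
3. ¬□(q ∧ (p ∨ q)), 0
4. ¬□¬(q → p), 0
5. ¬□¬□¬(q → p), 0
6. ¬(q ∧ (p ∨ q)), 1
7. ¬(p ∨ q), 1
8. ¬p, 1
9. ¬q, 1
10. q → p, 2
11. p, 2
12. □¬(q → p), 3
13. ¬(q → p), 0
14. q, 0
15. ¬p, 0
16. ¬(q → p), 1
17. q, 1
Accessibility: 0R0, 0R1, 0R2, 0R3, 1R0, 1R1, 1R2, 1R3, 2R0, 2R1, 2R2, 2R3, 3R0, 3R1, 3R2, 3R3
Branch closes: q and ¬q both at 1.
Every branch closes (one shown): valid in S5.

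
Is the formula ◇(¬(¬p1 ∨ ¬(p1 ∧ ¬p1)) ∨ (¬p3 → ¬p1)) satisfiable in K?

Satisfiable (open branch found)

1. ◇(¬(¬p1 ∨ ¬(p1 ∧ ¬p1)) ∨ (¬p3 → ¬p1)), u
2. ¬(¬p1 ∨ ¬(p1 ∧ ¬p1)) ∨ (¬p3 → ¬p1), v   [◇-rule on 1: fresh world v, uRv]
3. ¬p3 → ¬p1, v   [∨-rule on 2 (branches; this branch)]
4. ¬p1, v   [→-rule on 3 (branches; this branch)]
Accessibility: uRv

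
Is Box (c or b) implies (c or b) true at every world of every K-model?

Tableau for the negation not (Box (c or b) implies (c or b)):
1. not (Box (c or b) implies (c or b)), w0
2. Box (c or b), w0
3. not (c or b), w0
4. not c, w0
5. not b, w0
The negation has an open branch (countermodel exists).

Not valid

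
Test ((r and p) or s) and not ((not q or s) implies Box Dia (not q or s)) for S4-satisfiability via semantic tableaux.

Yes, satisfiable

1. ((r and p) or s) and not ((not q or s) implies Box Dia (not q or s)), u
2. (r and p) or s, u   [and-rule on 1]
3. not ((not q or s) implies Box Dia (not q or s)), u   [and-rule on 1]
4. not q or s, u   [neg-implies-rule on 3]
5. not Box Dia (not q or s), u   [neg-implies-rule on 3]
6. s, u   [or-rule on 2 (branches; this branch)]
7. not Dia (not q or s), v   [neg-Box-rule on 5: fresh world v, uRv]
8. not (not q or s), v   [neg-Dia-rule on 7 via vRv]
9. q, v   [neg-or-rule on 8]
10. not s, v   [neg-or-rule on 8]
Accessibility: uRu, uRv, vRv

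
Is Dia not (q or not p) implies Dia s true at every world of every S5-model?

Invalid (countermodel exists)

Tableau for the negation not (Dia not (q or not p) implies Dia s):
1. not (Dia not (q or not p) implies Dia s), u
2. Dia not (q or not p), u   [neg-implies-rule on 1]
3. not Dia s, u   [neg-implies-rule on 1]
4. not s, u   [neg-Dia-rule on 3 via uRu]
5. not (q or not p), v   [Dia-rule on 2: fresh world v, uRv]
6. not q, v   [neg-or-rule on 5]
7. p, v   [neg-or-rule on 5]
8. not s, v   [neg-Dia-rule on 3 via uRv]
Accessibility: uRu, uRv, vRu, vRv
The negation has an open branch (countermodel exists).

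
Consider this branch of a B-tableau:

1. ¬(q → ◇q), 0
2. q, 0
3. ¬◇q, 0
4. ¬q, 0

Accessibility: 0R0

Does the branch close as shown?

Closed

Both q and ¬q appear at 0.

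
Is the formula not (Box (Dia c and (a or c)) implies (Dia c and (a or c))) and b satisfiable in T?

1. not (Box (Dia c and (a or c)) implies (Dia c and (a or c))) and b, 0
2. not (Box (Dia c and (a or c)) implies (Dia c and (a or c))), 0
3. b, 0
4. Box (Dia c and (a or c)), 0
5. not (Dia c and (a or c)), 0
6. Dia c and (a or c), 0
7. Dia c, 0
8. a or c, 0
9. not Dia c, 0
10. not c, 0
11. a, 0
12. c, 1
13. Dia c and (a or c), 1
14. Dia c, 1
15. a or c, 1
16. not c, 1
Accessibility: 0R0, 0R1, 1R1
Branch closes: c and not c both at 1.
(One branch shown.) All branches close.

No, unsatisfiable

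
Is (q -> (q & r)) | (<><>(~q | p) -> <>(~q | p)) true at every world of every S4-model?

Tableau for the negation ~((q -> (q & r)) | (<><>(~q | p) -> <>(~q | p))):
1. ~((q -> (q & r)) | (<><>(~q | p) -> <>(~q | p))), u
2. ~(q -> (q & r)), u
3. ~(<><>(~q | p) -> <>(~q | p)), u
4. q, u
5. ~(q & r), u
6. <><>(~q | p), u
7. ~<>(~q | p), u
8. ~(~q | p), u
9. ~p, u
10. ~r, u
11. <>(~q | p), v
12. ~(~q | p), v
13. q, v
14. ~p, v
15. ~q | p, w
16. ~(~q | p), w
17. q, w
18. ~p, w
19. p, w
Accessibility: uRu, uRv, uRw, vRv, vRw, wRw
Branch closes: p and ~p both at w.
All branches of the negation close; one closing branch shown above.

Valid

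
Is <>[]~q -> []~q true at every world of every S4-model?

Tableau for the negation ~(<>[]~q -> []~q):
1. ~(<>[]~q -> []~q), w0
2. <>[]~q, w0   [~->-rule on 1]
3. ~[]~q, w0   [~->-rule on 1]
4. []~q, w1   [<>-rule on 2: fresh world w1, w0Rw1]
5. ~q, w1   [[]-rule on 4 via w1Rw1]
6. q, w2   [~[]-rule on 3: fresh world w2, w0Rw2]
Accessibility: w0Rw0, w0Rw1, w0Rw2, w1Rw1, w2Rw2
The negation has an open branch (countermodel exists).

Not valid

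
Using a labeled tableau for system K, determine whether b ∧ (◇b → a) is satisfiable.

1. b ∧ (◇b → a), w0
2. b, w0
3. ◇b → a, w0
4. a, w0

Yes, satisfiable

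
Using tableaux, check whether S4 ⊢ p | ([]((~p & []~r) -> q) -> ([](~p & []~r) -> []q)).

Tableau for the negation ~(p | ([]((~p & []~r) -> q) -> ([](~p & []~r) -> []q))):
1. ~(p | ([]((~p & []~r) -> q) -> ([](~p & []~r) -> []q))), u
2. ~p, u
3. ~([]((~p & []~r) -> q) -> ([](~p & []~r) -> []q)), u
4. []((~p & []~r) -> q), u
5. ~([](~p & []~r) -> []q), u
6. [](~p & []~r), u
7. ~[]q, u
8. (~p & []~r) -> q, u
9. ~p & []~r, u
10. []~r, u
11. ~r, u
12. ~(~p & []~r), u
13. ~[]~r, u
14. ~q, v
15. (~p & []~r) -> q, v
16. ~p & []~r, v
17. ~p, v
18. []~r, v
19. ~r, v
20. ~(~p & []~r), v
21. ~[]~r, v
22. r, w
23. (~p & []~r) -> q, w
24. ~p & []~r, w
25. ~p, w
26. []~r, w
27. ~r, w
Accessibility: uRu, uRv, uRw, vRv, wRw
Branch closes: r and ~r both at w.
Every branch of the negation's tableau closes; the branch above is one of them.

Yes, valid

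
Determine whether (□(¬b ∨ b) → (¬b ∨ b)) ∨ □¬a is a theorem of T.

Tableau for the negation ¬((□(¬b ∨ b) → (¬b ∨ b)) ∨ □¬a):
1. ¬((□(¬b ∨ b) → (¬b ∨ b)) ∨ □¬a), w0
2. ¬(□(¬b ∨ b) → (¬b ∨ b)), w0
3. ¬□¬a, w0
4. □(¬b ∨ b), w0
5. ¬(¬b ∨ b), w0
6. b, w0
7. ¬b, w0
Accessibility: w0Rw0
Branch closes: b and ¬b both at w0.
Every branch of the negation's tableau closes; the branch above is one of them.

Valid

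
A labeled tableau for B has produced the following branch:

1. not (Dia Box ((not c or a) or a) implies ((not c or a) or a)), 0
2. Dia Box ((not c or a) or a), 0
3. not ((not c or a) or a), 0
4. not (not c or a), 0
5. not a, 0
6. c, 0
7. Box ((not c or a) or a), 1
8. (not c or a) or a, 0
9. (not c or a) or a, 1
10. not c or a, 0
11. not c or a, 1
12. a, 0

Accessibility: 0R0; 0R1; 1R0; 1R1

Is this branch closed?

Both a and not a appear at 0.

Yes, closed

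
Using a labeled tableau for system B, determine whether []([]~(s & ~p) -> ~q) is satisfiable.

Yes, satisfiable

1. []([]~(s & ~p) -> ~q), 0
2. []~(s & ~p) -> ~q, 0   [[]-rule on 1 via 0R0]
3. ~q, 0   [->-rule on 2 (branches; this branch)]
Accessibility: 0R0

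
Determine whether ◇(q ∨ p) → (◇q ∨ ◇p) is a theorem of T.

Tableau for the negation ¬(◇(q ∨ p) → (◇q ∨ ◇p)):
1. ¬(◇(q ∨ p) → (◇q ∨ ◇p)), w0
2. ◇(q ∨ p), w0   [¬→-rule on 1]
3. ¬(◇q ∨ ◇p), w0   [¬→-rule on 1]
4. ¬◇q, w0   [¬∨-rule on 3]
5. ¬◇p, w0   [¬∨-rule on 3]
6. ¬q, w0   [¬◇-rule on 4 via w0Rw0]
7. ¬p, w0   [¬◇-rule on 5 via w0Rw0]
8. q ∨ p, w1   [◇-rule on 2: fresh world w1, w0Rw1]
9. ¬q, w1   [¬◇-rule on 4 via w0Rw1]
10. ¬p, w1   [¬◇-rule on 5 via w0Rw1]
11. p, w1   [∨-rule on 8 (branches; this branch)]
Accessibility: w0Rw0, w0Rw1, w1Rw1
Branch closes: p and ¬p both at w1.
Every branch of the negation's tableau closes; the branch above is one of them.

Valid in T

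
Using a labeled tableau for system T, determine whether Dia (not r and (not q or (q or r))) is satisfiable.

1. Dia (not r and (not q or (q or r))), 0
2. not r and (not q or (q or r)), 1
3. not r, 1
4. not q or (q or r), 1
5. q or r, 1
6. q, 1
Accessibility: 0R0, 0R1, 1R1

Satisfiable (open branch found)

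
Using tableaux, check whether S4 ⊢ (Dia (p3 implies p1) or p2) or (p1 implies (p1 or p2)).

Valid

Tableau for the negation not ((Dia (p3 implies p1) or p2) or (p1 implies (p1 or p2))):
1. not ((Dia (p3 implies p1) or p2) or (p1 implies (p1 or p2))), u
2. not (Dia (p3 implies p1) or p2), u
3. not (p1 implies (p1 or p2)), u
4. not Dia (p3 implies p1), u
5. not p2, u
6. p1, u
7. not (p1 or p2), u
8. not p1, u
Accessibility: uRu
Branch closes: p1 and not p1 both at u.
Every branch of the negation's tableau closes; the branch above is one of them.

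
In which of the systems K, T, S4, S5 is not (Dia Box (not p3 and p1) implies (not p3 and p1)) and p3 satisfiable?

S5-tableau for the formula:
1. not (Dia Box (not p3 and p1) implies (not p3 and p1)) and p3, w0
2. not (Dia Box (not p3 and p1) implies (not p3 and p1)), w0   [and-rule on 1]
3. p3, w0   [and-rule on 1]
4. Dia Box (not p3 and p1), w0   [neg-implies-rule on 2]
5. not (not p3 and p1), w0   [neg-implies-rule on 2]
6. not p1, w0   [neg-and-rule on 5 (branches; this branch)]
7. Box (not p3 and p1), w1   [Dia-rule on 4: fresh world w1, w0Rw1]
8. not p3 and p1, w0   [Box-rule on 7 via w1Rw0]
9. not p3, w0   [and-rule on 8]
10. p1, w0   [and-rule on 8]
Accessibility: w0Rw0, w0Rw1, w1Rw0, w1Rw1
Branch closes: p3 and not p3 both at w0.
Every branch closes (one shown): unsatisfiable in S5.
S4-tableau for the formula:
1. not (Dia Box (not p3 and p1) implies (not p3 and p1)) and p3, w0
2. not (Dia Box (not p3 and p1) implies (not p3 and p1)), w0   [and-rule on 1]
3. p3, w0   [and-rule on 1]
4. Dia Box (not p3 and p1), w0   [neg-implies-rule on 2]
5. not (not p3 and p1), w0   [neg-implies-rule on 2]
6. not p1, w0   [neg-and-rule on 5 (branches; this branch)]
7. Box (not p3 and p1), w1   [Dia-rule on 4: fresh world w1, w0Rw1]
8. not p3 and p1, w1   [Box-rule on 7 via w1Rw1]
9. not p3, w1   [and-rule on 8]
10. p1, w1   [and-rule on 8]
Accessibility: w0Rw0, w0Rw1, w1Rw1
Complete open branch: satisfiable in S4, hence also in K, T (this S4-model is also a K-model and a T-model).

K, T, S4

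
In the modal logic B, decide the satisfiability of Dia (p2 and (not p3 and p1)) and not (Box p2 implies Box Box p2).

1. Dia (p2 and (not p3 and p1)) and not (Box p2 implies Box Box p2), 0
2. Dia (p2 and (not p3 and p1)), 0
3. not (Box p2 implies Box Box p2), 0
4. Box p2, 0
5. not Box Box p2, 0
6. p2, 0
7. p2 and (not p3 and p1), 1
8. p2, 1
9. not p3 and p1, 1
10. not p3, 1
11. p1, 1
12. not Box p2, 2
13. p2, 2
14. not p2, 3
Accessibility: 0R0, 0R1, 0R2, 1R0, 1R1, 2R0, 2R2, 2R3, 3R2, 3R3

Satisfiable (open branch found)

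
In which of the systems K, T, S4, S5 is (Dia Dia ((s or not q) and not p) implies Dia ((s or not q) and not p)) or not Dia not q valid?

S4, S5

T-tableau for the negation not ((Dia Dia ((s or not q) and not p) implies Dia ((s or not q) and not p)) or not Dia not q):
1. not ((Dia Dia ((s or not q) and not p) implies Dia ((s or not q) and not p)) or not Dia not q), 0
2. not (Dia Dia ((s or not q) and not p) implies Dia ((s or not q) and not p)), 0
3. Dia not q, 0
4. Dia Dia ((s or not q) and not p), 0
5. not Dia ((s or not q) and not p), 0
6. not ((s or not q) and not p), 0
7. p, 0
8. not q, 1
9. not ((s or not q) and not p), 1
10. p, 1
11. Dia ((s or not q) and not p), 2
12. not ((s or not q) and not p), 2
13. p, 2
14. (s or not q) and not p, 3
15. s or not q, 3
16. not p, 3
17. not q, 3
Accessibility: 0R0, 0R1, 0R2, 1R1, 2R2, 2R3, 3R3
Complete open branch: countermodel on a T-frame, so not valid in T, nor in K (the same frame is also a K-frame).
S4-tableau for the negation not ((Dia Dia ((s or not q) and not p) implies Dia ((s or not q) and not p)) or not Dia not q):
1. not ((Dia Dia ((s or not q) and not p) implies Dia ((s or not q) and not p)) or not Dia not q), 0
2. not (Dia Dia ((s or not q) and not p) implies Dia ((s or not q) and not p)), 0
3. Dia not q, 0
4. Dia Dia ((s or not q) and not p), 0
5. not Dia ((s or not q) and not p), 0
6. not ((s or not q) and not p), 0
7. not (s or not q), 0
8. not s, 0
9. q, 0
10. not q, 1
11. not ((s or not q) and not p), 1
12. p, 1
13. Dia ((s or not q) and not p), 2
14. not ((s or not q) and not p), 2
15. not (s or not q), 2
16. not s, 2
17. q, 2
18. (s or not q) and not p, 3
19. s or not q, 3
20. not p, 3
21. not ((s or not q) and not p), 3
22. not q, 3
23. not (s or not q), 3
24. not s, 3
25. q, 3
Accessibility: 0R0, 0R1, 0R2, 0R3, 1R1, 2R2, 2R3, 3R3
Branch closes: q and not q both at 3.
Every branch closes (one shown): valid in S4, hence also in S5 (every theorem of S4 is a theorem of S5).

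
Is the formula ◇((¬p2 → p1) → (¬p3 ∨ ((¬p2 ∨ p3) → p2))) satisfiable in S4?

Satisfiable (open branch found)

1. ◇((¬p2 → p1) → (¬p3 ∨ ((¬p2 ∨ p3) → p2))), 0
2. (¬p2 → p1) → (¬p3 ∨ ((¬p2 ∨ p3) → p2)), 1
3. ¬p3 ∨ ((¬p2 ∨ p3) → p2), 1
4. (¬p2 ∨ p3) → p2, 1
5. p2, 1
Accessibility: 0R0, 0R1, 1R1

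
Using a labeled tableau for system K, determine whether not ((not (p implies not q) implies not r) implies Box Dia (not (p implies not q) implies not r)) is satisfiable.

1. not ((not (p implies not q) implies not r) implies Box Dia (not (p implies not q) implies not r)), u
2. not (p implies not q) implies not r, u   [neg-implies-rule on 1]
3. not Box Dia (not (p implies not q) implies not r), u   [neg-implies-rule on 1]
4. not r, u   [implies-rule on 2 (branches; this branch)]
5. not Dia (not (p implies not q) implies not r), v   [neg-Box-rule on 3: fresh world v, uRv]
Accessibility: uRv

Satisfiable (open branch found)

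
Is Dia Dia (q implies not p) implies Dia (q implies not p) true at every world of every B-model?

Tableau for the negation not (Dia Dia (q implies not p) implies Dia (q implies not p)):
1. not (Dia Dia (q implies not p) implies Dia (q implies not p)), u
2. Dia Dia (q implies not p), u
3. not Dia (q implies not p), u
4. not (q implies not p), u
5. q, u
6. p, u
7. Dia (q implies not p), v
8. not (q implies not p), v
9. q, v
10. p, v
11. q implies not p, w
12. not p, w
Accessibility: uRu, uRv, vRu, vRv, vRw, wRv, wRw
The negation has an open branch (countermodel exists).

Invalid (countermodel exists)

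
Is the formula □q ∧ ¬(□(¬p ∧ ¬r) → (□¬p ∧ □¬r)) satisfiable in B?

1. □q ∧ ¬(□(¬p ∧ ¬r) → (□¬p ∧ □¬r)), w0
2. □q, w0   [∧-rule on 1]
3. ¬(□(¬p ∧ ¬r) → (□¬p ∧ □¬r)), w0   [∧-rule on 1]
4. □(¬p ∧ ¬r), w0   [¬→-rule on 3]
5. ¬(□¬p ∧ □¬r), w0   [¬→-rule on 3]
6. q, w0   [□-rule on 2 via w0Rw0]
7. ¬p ∧ ¬r, w0   [□-rule on 4 via w0Rw0]
8. ¬p, w0   [∧-rule on 7]
9. ¬r, w0   [∧-rule on 7]
10. ¬□¬r, w0   [¬∧-rule on 5 (branches; this branch)]
11. r, w1   [¬□-rule on 10: fresh world w1, w0Rw1]
12. q, w1   [□-rule on 2 via w0Rw1]
13. ¬p ∧ ¬r, w1   [□-rule on 4 via w0Rw1]
14. ¬p, w1   [∧-rule on 13]
15. ¬r, w1   [∧-rule on 13]
Accessibility: w0Rw0, w0Rw1, w1Rw0, w1Rw1
Branch closes: r and ¬r both at w1.
All branches of the tableau close; one closing branch shown above.

Unsatisfiable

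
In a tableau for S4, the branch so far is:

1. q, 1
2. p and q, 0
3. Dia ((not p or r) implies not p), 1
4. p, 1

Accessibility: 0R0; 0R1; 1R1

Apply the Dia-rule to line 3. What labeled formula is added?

a fresh world 2 with 1R2, and (not p or r) implies not p at 2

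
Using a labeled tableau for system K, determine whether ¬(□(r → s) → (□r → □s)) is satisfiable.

No, unsatisfiable

1. ¬(□(r → s) → (□r → □s)), w0
2. □(r → s), w0
3. ¬(□r → □s), w0
4. □r, w0
5. ¬□s, w0
6. ¬s, w1
7. r → s, w1
8. r, w1
9. s, w1
Accessibility: w0Rw1
Branch closes: s and ¬s both at w1.
Every branch closes; the branch above is one of them.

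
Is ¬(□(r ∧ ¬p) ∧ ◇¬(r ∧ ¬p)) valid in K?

Tableau for the negation □(r ∧ ¬p) ∧ ◇¬(r ∧ ¬p):
1. □(r ∧ ¬p) ∧ ◇¬(r ∧ ¬p), w0
2. □(r ∧ ¬p), w0
3. ◇¬(r ∧ ¬p), w0
4. ¬(r ∧ ¬p), w1
5. r ∧ ¬p, w1
6. r, w1
7. ¬p, w1
8. p, w1
Accessibility: w0Rw1
Branch closes: p and ¬p both at w1.
Every branch of the negation's tableau closes; the branch above is one of them.

Yes, valid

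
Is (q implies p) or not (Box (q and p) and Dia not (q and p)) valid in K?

Valid

Tableau for the negation not ((q implies p) or not (Box (q and p) and Dia not (q and p))):
1. not ((q implies p) or not (Box (q and p) and Dia not (q and p))), w0
2. not (q implies p), w0
3. Box (q and p) and Dia not (q and p), w0
4. q, w0
5. not p, w0
6. Box (q and p), w0
7. Dia not (q and p), w0
8. not (q and p), w1
9. q and p, w1
10. q, w1
11. p, w1
12. not p, w1
Accessibility: w0Rw1
Branch closes: p and not p both at w1.
All branches of the negation close; one closing branch shown above.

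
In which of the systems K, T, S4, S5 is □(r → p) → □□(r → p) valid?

S4, S5

T-tableau for the negation ¬(□(r → p) → □□(r → p)):
1. ¬(□(r → p) → □□(r → p)), u
2. □(r → p), u   [¬→-rule on 1]
3. ¬□□(r → p), u   [¬→-rule on 1]
4. r → p, u   [□-rule on 2 via uRu]
5. p, u   [→-rule on 4 (branches; this branch)]
6. ¬□(r → p), v   [¬□-rule on 3: fresh world v, uRv]
7. r → p, v   [□-rule on 2 via uRv]
8. p, v   [→-rule on 7 (branches; this branch)]
9. ¬(r → p), w   [¬□-rule on 6: fresh world w, vRw]
10. r, w   [¬→-rule on 9]
11. ¬p, w   [¬→-rule on 9]
Accessibility: uRu, uRv, vRv, vRw, wRw
Complete open branch: countermodel on a T-frame, so not valid in T, nor in K (the same frame is also a K-frame).
S4-tableau for the negation ¬(□(r → p) → □□(r → p)):
1. ¬(□(r → p) → □□(r → p)), u
2. □(r → p), u   [¬→-rule on 1]
3. ¬□□(r → p), u   [¬→-rule on 1]
4. r → p, u   [□-rule on 2 via uRu]
5. p, u   [→-rule on 4 (branches; this branch)]
6. ¬□(r → p), v   [¬□-rule on 3: fresh world v, uRv]
7. r → p, v   [□-rule on 2 via uRv]
8. p, v   [→-rule on 7 (branches; this branch)]
9. ¬(r → p), w   [¬□-rule on 6: fresh world w, vRw]
10. r, w   [¬→-rule on 9]
11. ¬p, w   [¬→-rule on 9]
12. r → p, w   [□-rule on 2 via uRw]
13. p, w   [→-rule on 12 (branches; this branch)]
Accessibility: uRu, uRv, uRw, vRv, vRw, wRw
Branch closes: p and ¬p both at w.
Every branch closes (one shown): valid in S4, hence also in S5 (every theorem of S4 is a theorem of S5).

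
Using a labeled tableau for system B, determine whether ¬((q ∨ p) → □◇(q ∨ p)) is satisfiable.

1. ¬((q ∨ p) → □◇(q ∨ p)), w0
2. q ∨ p, w0
3. ¬□◇(q ∨ p), w0
4. p, w0
5. ¬◇(q ∨ p), w1
6. ¬(q ∨ p), w0
7. ¬q, w0
8. ¬p, w0
Accessibility: w0Rw0, w0Rw1, w1Rw0, w1Rw1
Branch closes: p and ¬p both at w0.
All branches of the tableau close; one closing branch shown above.

No, unsatisfiable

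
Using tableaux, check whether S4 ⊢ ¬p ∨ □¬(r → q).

No, not valid

Tableau for the negation ¬(¬p ∨ □¬(r → q)):
1. ¬(¬p ∨ □¬(r → q)), u
2. p, u
3. ¬□¬(r → q), u
4. r → q, v
5. q, v
Accessibility: uRu, uRv, vRv
The negation has an open branch (countermodel exists).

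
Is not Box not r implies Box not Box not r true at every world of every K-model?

No, not valid

Tableau for the negation not (not Box not r implies Box not Box not r):
1. not (not Box not r implies Box not Box not r), w0
2. not Box not r, w0   [neg-implies-rule on 1]
3. not Box not Box not r, w0   [neg-implies-rule on 1]
4. r, w1   [neg-Box-rule on 2: fresh world w1, w0Rw1]
5. Box not r, w2   [neg-Box-rule on 3: fresh world w2, w0Rw2]
Accessibility: w0Rw1, w0Rw2
The negation has an open branch (countermodel exists).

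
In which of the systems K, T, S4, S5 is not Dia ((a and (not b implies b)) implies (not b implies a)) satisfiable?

T-tableau for the formula:
1. not Dia ((a and (not b implies b)) implies (not b implies a)), w0
2. not ((a and (not b implies b)) implies (not b implies a)), w0   [neg-Dia-rule on 1 via w0Rw0]
3. a and (not b implies b), w0   [neg-implies-rule on 2]
4. not (not b implies a), w0   [neg-implies-rule on 2]
5. a, w0   [and-rule on 3]
6. not b implies b, w0   [and-rule on 3]
7. not b, w0   [neg-implies-rule on 4]
8. not a, w0   [neg-implies-rule on 4]
Accessibility: w0Rw0
Branch closes: a and not a both at w0.
Every branch closes (one shown): unsatisfiable in T, hence also in S4, S5 (every S4/S5-frame is a T-frame).
K-tableau for the formula:
1. not Dia ((a and (not b implies b)) implies (not b implies a)), w0
Complete open branch: satisfiable in K.

K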